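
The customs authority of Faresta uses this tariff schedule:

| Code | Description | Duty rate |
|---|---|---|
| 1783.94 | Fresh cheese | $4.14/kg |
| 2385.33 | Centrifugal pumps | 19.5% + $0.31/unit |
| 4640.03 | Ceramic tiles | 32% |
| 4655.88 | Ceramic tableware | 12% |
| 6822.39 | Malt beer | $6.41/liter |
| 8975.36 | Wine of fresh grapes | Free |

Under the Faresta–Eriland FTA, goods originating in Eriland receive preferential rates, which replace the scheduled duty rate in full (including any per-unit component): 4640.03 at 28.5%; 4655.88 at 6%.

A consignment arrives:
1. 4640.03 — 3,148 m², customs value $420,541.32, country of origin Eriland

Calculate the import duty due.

$119,854.28

Line 1 (4640.03, Eriland, 3,148 m², $420,541.32):
Base rate for 4640.03 is 32%.
Origin Eriland qualifies under the Faresta–Eriland agreement and 4640.03 is covered: preferential rate 28.5% applies instead.
Duty = $420,541.32 × 28.5% = $119,854.28.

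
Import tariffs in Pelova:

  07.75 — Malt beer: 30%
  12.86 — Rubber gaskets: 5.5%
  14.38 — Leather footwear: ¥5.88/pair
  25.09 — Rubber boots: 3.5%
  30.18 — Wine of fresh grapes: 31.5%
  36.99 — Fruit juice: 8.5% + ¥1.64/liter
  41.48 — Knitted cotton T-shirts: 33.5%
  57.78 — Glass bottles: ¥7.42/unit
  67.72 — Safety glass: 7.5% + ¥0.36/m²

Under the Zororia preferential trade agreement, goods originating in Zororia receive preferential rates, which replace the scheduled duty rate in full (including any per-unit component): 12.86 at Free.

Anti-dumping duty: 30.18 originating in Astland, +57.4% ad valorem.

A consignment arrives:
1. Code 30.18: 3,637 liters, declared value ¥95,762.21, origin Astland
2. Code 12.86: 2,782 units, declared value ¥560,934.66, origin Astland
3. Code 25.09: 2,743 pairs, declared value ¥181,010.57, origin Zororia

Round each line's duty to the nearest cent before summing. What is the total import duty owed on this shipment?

Line 1 (30.18, Astland, 3,637 liters, ¥95,762.21):
Base rate for 30.18 is 31.5%.
Additional duty on 30.18 from Astland: +57.4%. Applied ad valorem rate: 31.5% + 57.4% = 88.9%.
Duty = ¥95,762.21 × 88.9% = ¥85,132.60.
Line 2 (12.86, Astland, 2,782 units, ¥560,934.66):
Base rate for 12.86 is 5.5%.
12.86 has an FTA preferential rate, but origin Astland is not Zororia; base rate stands.
Duty = ¥560,934.66 × 5.5% = ¥30,851.41.
Line 3 (25.09, Zororia, 2,743 pairs, ¥181,010.57):
Base rate for 25.09 is 3.5%.
Origin Zororia is the FTA partner but 25.09 is not on the preference list; base rate stands.
Duty = ¥181,010.57 × 3.5% = ¥6,335.37.
Total = ¥85,132.60 + ¥30,851.41 + ¥6,335.37 = ¥122,319.38.

¥122,319.38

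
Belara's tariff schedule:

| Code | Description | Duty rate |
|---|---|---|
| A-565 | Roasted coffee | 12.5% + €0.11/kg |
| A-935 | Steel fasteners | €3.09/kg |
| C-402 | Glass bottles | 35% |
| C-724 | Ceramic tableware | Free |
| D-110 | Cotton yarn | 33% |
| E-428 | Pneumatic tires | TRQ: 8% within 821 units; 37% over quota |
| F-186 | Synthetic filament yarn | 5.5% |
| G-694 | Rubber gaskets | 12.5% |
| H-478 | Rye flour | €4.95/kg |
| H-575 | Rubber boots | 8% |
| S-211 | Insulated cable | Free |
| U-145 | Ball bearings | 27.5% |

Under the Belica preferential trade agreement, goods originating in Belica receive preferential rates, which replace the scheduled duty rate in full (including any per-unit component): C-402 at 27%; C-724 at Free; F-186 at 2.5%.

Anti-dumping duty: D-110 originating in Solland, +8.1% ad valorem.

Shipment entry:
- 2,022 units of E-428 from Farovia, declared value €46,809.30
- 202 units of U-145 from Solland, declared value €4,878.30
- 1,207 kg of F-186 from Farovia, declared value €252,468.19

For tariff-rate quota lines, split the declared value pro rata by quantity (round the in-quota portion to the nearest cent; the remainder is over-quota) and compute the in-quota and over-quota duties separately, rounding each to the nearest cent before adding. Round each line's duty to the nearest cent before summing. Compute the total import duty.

Line 1 (E-428, Farovia, 2,022 units, €46,809.30):
Code E-428 is under a tariff-rate quota (threshold 821 units). In-quota: 821 units at 8%; over-quota: 1,201 units at 37%.
Pro-rata value split: in-quota = €46,809.30 × 821/2,022 = €19,006.15; over-quota = €46,809.30 − €19,006.15 = €27,803.15.
In-quota duty = €19,006.15 × 8% = €1,520.49. Over-quota duty = €27,803.15 × 37% = €10,287.17.
Line duty = €1,520.49 + €10,287.17 = €11,807.66.
Line 2 (U-145, Solland, 202 units, €4,878.30):
Base rate for U-145 is 27.5%.
Duty = €4,878.30 × 27.5% = €1,341.53.
Line 3 (F-186, Farovia, 1,207 kg, €252,468.19):
Base rate for F-186 is 5.5%.
F-186 has an FTA preferential rate, but origin Farovia is not Belica; base rate stands.
Duty = €252,468.19 × 5.5% = €13,885.75.
Total = €11,807.66 + €1,341.53 + €13,885.75 = €27,034.94.

€27,034.94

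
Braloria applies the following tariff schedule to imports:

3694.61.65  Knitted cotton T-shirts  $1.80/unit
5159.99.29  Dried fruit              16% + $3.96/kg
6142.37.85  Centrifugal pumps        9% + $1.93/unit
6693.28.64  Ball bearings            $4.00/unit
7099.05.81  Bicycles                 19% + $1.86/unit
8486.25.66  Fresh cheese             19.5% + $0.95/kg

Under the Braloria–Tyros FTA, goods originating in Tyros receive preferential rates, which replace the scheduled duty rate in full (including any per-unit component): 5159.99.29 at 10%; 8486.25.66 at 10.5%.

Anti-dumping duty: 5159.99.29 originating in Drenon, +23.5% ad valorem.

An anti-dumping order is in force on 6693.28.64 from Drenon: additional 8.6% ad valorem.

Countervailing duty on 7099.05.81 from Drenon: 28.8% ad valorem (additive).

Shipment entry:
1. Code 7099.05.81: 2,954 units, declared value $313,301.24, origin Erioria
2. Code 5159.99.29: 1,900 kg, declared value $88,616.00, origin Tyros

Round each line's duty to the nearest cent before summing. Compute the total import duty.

Line 1 (7099.05.81, Erioria, 2,954 units, $313,301.24):
Base rate for 7099.05.81 is 19% + $1.86/unit.
The additional-duty order on 7099.05.81 targets Drenon, not Erioria; it does not apply.
Duty = $313,301.24 × 19% + 2,954 × $1.86 = $65,021.68.
Line 2 (5159.99.29, Tyros, 1,900 kg, $88,616.00):
Base rate for 5159.99.29 is 16% + $3.96/kg.
Origin Tyros qualifies under the Braloria–Tyros agreement and 5159.99.29 is covered: preferential rate 10% applies instead.
The additional-duty order on 5159.99.29 targets Drenon, not Tyros; it does not apply.
Duty = $88,616.00 × 10% = $8,861.60.
Total = $65,021.68 + $8,861.60 = $73,883.28.

$73,883.28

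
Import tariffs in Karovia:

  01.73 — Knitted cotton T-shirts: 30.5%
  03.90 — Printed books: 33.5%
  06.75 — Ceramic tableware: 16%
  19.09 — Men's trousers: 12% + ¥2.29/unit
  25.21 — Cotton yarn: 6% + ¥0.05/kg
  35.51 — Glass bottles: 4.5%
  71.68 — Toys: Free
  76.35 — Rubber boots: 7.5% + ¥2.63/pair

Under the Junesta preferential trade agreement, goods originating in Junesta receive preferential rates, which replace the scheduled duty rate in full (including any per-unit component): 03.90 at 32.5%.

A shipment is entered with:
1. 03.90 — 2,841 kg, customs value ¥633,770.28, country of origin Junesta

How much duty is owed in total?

¥205,975.34

Line 1 (03.90, Junesta, 2,841 kg, ¥633,770.28):
Base rate for 03.90 is 33.5%.
Origin Junesta qualifies under the Karovia–Junesta agreement and 03.90 is covered: preferential rate 32.5% applies instead.
Duty = ¥633,770.28 × 32.5% = ¥205,975.34.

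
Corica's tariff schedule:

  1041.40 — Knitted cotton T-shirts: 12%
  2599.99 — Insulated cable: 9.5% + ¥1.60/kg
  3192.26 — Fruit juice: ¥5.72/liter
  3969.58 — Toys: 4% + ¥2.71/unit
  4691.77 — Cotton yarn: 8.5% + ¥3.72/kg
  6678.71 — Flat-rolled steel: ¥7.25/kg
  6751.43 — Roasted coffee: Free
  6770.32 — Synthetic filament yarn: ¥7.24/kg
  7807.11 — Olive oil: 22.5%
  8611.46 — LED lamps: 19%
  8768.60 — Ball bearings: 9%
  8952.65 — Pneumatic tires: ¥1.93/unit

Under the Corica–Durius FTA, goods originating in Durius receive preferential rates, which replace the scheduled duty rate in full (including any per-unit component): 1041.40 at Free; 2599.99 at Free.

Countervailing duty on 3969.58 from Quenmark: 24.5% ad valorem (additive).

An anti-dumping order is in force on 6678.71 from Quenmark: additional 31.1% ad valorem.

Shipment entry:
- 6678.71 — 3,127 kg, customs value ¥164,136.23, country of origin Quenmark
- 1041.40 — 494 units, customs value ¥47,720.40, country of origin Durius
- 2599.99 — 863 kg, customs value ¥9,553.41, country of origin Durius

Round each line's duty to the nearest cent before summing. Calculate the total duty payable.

¥73,717.12

Line 1 (6678.71, Quenmark, 3,127 kg, ¥164,136.23):
Base rate for 6678.71 is ¥7.25/kg.
Additional duty on 6678.71 from Quenmark: +31.1% ad valorem. Applied ad valorem rate = 31.1%.
Duty = ¥164,136.23 × 31.1% + 3,127 × ¥7.25 = ¥73,717.12.
Line 2 (1041.40, Durius, 494 units, ¥47,720.40):
Base rate for 1041.40 is 12%.
Origin Durius qualifies under the Corica–Durius agreement and 1041.40 is covered: preferential rate Free applies instead.
Duty = ¥47,720.40 × 0% = ¥0.00.
Line 3 (2599.99, Durius, 863 kg, ¥9,553.41):
Base rate for 2599.99 is 9.5% + ¥1.60/kg.
Origin Durius qualifies under the Corica–Durius agreement and 2599.99 is covered: preferential rate Free applies instead.
Duty = ¥9,553.41 × 0% = ¥0.00.
Total = ¥73,717.12 + ¥0.00 + ¥0.00 = ¥73,717.12.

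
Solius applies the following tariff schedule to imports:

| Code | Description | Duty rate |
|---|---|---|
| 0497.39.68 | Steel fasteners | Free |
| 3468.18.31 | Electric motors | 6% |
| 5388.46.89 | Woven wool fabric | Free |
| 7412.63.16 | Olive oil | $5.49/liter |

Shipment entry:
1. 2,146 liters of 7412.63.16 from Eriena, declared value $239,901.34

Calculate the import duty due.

$11,781.54

Line 1 (7412.63.16, Eriena, 2,146 liters, $239,901.34):
Base rate for 7412.63.16 is $5.49/liter.
Duty = 2,146 × $5.49 = $11,781.54.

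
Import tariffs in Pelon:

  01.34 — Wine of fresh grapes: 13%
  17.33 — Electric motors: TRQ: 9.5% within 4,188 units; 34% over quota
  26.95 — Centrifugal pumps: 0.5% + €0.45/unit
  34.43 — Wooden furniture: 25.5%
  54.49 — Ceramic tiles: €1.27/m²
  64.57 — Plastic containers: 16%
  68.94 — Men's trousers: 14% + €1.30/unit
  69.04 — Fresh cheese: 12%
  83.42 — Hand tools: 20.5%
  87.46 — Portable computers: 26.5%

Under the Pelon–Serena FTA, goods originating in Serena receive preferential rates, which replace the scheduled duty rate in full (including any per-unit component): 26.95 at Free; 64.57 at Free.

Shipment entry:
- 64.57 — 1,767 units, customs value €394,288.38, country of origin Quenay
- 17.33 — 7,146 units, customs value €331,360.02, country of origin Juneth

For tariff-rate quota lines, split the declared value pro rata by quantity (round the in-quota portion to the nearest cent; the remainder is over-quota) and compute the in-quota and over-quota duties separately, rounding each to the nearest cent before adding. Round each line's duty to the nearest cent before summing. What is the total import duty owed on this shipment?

Line 1 (64.57, Quenay, 1,767 units, €394,288.38):
Base rate for 64.57 is 16%.
64.57 has an FTA preferential rate, but origin Quenay is not Serena; base rate stands.
Duty = €394,288.38 × 16% = €63,086.14.
Line 2 (17.33, Juneth, 7,146 units, €331,360.02):
Code 17.33 is under a tariff-rate quota (threshold 4,188 units). In-quota: 4,188 units at 9.5%; over-quota: 2,958 units at 34%.
Pro-rata value split: in-quota = €331,360.02 × 4,188/7,146 = €194,197.56; over-quota = €331,360.02 − €194,197.56 = €137,162.46.
In-quota duty = €194,197.56 × 9.5% = €18,448.77. Over-quota duty = €137,162.46 × 34% = €46,635.24.
Line duty = €18,448.77 + €46,635.24 = €65,084.01.
Total = €63,086.14 + €65,084.01 = €128,170.15.

€128,170.15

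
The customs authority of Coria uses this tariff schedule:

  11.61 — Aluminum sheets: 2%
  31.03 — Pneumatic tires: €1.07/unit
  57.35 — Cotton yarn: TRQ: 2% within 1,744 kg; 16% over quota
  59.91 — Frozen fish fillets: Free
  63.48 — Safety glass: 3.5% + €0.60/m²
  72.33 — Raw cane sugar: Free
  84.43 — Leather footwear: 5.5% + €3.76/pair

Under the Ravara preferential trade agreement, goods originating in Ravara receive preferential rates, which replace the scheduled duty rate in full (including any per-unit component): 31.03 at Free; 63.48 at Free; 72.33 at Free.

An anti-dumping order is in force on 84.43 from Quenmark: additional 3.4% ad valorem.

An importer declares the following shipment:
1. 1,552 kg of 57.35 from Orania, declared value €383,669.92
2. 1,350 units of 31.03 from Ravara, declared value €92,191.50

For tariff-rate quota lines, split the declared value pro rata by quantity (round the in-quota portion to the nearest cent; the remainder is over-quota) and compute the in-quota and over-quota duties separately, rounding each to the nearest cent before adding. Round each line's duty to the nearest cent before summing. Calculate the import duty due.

Line 1 (57.35, Orania, 1,552 kg, €383,669.92):
Code 57.35 is under a tariff-rate quota (threshold 1,744 kg). Quantity 1,552 kg is within the quota, so the in-quota rate 2% applies to the full value.
Duty = €383,669.92 × 2% = €7,673.40.
Line 2 (31.03, Ravara, 1,350 units, €92,191.50):
Base rate for 31.03 is €1.07/unit.
Origin Ravara qualifies under the Coria–Ravara agreement and 31.03 is covered: preferential rate Free applies instead.
Duty = €92,191.50 × 0% = €0.00.
Total = €7,673.40 + €0.00 = €7,673.40.

€7,673.40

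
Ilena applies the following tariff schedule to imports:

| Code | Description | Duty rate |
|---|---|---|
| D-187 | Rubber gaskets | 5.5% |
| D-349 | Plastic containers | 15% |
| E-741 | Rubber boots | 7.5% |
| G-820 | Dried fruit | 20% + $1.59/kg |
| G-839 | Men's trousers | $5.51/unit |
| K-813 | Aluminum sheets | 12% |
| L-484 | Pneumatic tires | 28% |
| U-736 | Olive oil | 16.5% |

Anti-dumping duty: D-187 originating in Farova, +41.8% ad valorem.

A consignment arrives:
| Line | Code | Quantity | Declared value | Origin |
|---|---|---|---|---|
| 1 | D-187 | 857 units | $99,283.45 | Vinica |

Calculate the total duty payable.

Line 1 (D-187, Vinica, 857 units, $99,283.45):
Base rate for D-187 is 5.5%.
The additional-duty order on D-187 targets Farova, not Vinica; it does not apply.
Duty = $99,283.45 × 5.5% = $5,460.59.

$5,460.59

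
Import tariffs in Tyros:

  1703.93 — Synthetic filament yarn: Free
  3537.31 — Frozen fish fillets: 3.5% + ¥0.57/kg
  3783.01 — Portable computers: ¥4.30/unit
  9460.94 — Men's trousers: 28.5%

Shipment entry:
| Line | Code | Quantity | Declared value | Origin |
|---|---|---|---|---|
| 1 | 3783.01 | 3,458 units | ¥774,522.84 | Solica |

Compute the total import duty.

Line 1 (3783.01, Solica, 3,458 units, ¥774,522.84):
Base rate for 3783.01 is ¥4.30/unit.
Duty = 3,458 × ¥4.30 = ¥14,869.40.

¥14,869.40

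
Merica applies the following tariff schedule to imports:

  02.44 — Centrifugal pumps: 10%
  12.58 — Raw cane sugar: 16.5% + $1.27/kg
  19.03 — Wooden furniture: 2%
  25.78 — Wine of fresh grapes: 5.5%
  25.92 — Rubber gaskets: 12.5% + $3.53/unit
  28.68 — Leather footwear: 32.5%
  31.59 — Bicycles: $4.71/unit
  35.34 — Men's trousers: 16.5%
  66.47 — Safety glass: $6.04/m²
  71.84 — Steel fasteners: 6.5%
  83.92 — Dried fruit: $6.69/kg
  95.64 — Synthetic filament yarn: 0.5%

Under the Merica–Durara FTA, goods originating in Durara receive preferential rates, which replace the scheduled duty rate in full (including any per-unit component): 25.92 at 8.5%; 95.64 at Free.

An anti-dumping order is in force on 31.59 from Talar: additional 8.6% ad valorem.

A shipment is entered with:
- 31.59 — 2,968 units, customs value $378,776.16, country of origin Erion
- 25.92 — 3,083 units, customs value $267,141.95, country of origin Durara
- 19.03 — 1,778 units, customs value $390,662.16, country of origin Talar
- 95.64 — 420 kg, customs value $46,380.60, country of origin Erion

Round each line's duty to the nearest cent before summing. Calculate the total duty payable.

Line 1 (31.59, Erion, 2,968 units, $378,776.16):
Base rate for 31.59 is $4.71/unit.
The additional-duty order on 31.59 targets Talar, not Erion; it does not apply.
Duty = 2,968 × $4.71 = $13,979.28.
Line 2 (25.92, Durara, 3,083 units, $267,141.95):
Base rate for 25.92 is 12.5% + $3.53/unit.
Origin Durara qualifies under the Merica–Durara agreement and 25.92 is covered: preferential rate 8.5% applies instead.
Duty = $267,141.95 × 8.5% = $22,707.07.
Line 3 (19.03, Talar, 1,778 units, $390,662.16):
Base rate for 19.03 is 2%.
Duty = $390,662.16 × 2% = $7,813.24.
Line 4 (95.64, Erion, 420 kg, $46,380.60):
Base rate for 95.64 is 0.5%.
95.64 has an FTA preferential rate, but origin Erion is not Durara; base rate stands.
Duty = $46,380.60 × 0.5% = $231.90.
Total = $13,979.28 + $22,707.07 + $7,813.24 + $231.90 = $44,731.49.

$44,731.49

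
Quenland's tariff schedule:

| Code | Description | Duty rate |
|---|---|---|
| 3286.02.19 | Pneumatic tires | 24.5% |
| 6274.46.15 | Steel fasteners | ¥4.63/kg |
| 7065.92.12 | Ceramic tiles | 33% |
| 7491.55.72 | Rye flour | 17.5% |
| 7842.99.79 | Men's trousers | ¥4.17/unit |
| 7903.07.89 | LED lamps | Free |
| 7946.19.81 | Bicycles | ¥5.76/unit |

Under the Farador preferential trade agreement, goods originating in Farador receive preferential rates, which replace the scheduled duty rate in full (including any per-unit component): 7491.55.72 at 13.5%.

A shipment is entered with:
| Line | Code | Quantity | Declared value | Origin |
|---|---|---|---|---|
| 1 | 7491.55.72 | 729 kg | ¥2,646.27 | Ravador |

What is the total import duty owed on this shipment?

Line 1 (7491.55.72, Ravador, 729 kg, ¥2,646.27):
Base rate for 7491.55.72 is 17.5%.
7491.55.72 has an FTA preferential rate, but origin Ravador is not Farador; base rate stands.
Duty = ¥2,646.27 × 17.5% = ¥463.10.

¥463.10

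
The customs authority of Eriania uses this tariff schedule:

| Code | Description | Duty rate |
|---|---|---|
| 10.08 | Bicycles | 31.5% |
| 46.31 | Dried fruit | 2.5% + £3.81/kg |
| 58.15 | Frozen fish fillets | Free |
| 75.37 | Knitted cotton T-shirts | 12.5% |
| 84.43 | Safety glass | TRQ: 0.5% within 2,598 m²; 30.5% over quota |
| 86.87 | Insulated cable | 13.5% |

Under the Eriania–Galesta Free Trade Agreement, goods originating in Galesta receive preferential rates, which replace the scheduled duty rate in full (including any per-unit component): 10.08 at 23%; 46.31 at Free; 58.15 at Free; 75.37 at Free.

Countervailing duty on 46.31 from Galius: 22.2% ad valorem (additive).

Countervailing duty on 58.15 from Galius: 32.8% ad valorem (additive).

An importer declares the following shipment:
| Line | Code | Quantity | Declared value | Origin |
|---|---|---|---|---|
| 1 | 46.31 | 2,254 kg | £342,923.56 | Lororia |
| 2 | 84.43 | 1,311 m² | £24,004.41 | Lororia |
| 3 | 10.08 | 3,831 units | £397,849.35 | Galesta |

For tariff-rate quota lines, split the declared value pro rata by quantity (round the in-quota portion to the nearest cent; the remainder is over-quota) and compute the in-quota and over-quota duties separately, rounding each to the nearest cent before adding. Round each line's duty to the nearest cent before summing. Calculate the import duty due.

Line 1 (46.31, Lororia, 2,254 kg, £342,923.56):
Base rate for 46.31 is 2.5% + £3.81/kg.
46.31 has an FTA preferential rate, but origin Lororia is not Galesta; base rate stands.
The additional-duty order on 46.31 targets Galius, not Lororia; it does not apply.
Duty = £342,923.56 × 2.5% + 2,254 × £3.81 = £17,160.83.
Line 2 (84.43, Lororia, 1,311 m², £24,004.41):
Code 84.43 is under a tariff-rate quota (threshold 2,598 m²). Quantity 1,311 m² is within the quota, so the in-quota rate 0.5% applies to the full value.
Duty = £24,004.41 × 0.5% = £120.02.
Line 3 (10.08, Galesta, 3,831 units, £397,849.35):
Base rate for 10.08 is 31.5%.
Origin Galesta qualifies under the Eriania–Galesta agreement and 10.08 is covered: preferential rate 23% applies instead.
Duty = £397,849.35 × 23% = £91,505.35.
Total = £17,160.83 + £120.02 + £91,505.35 = £108,786.20.

£108,786.20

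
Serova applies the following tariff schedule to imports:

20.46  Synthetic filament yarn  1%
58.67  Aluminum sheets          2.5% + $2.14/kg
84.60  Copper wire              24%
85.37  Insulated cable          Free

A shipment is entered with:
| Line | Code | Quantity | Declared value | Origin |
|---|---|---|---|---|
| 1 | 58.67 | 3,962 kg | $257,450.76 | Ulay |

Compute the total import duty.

Line 1 (58.67, Ulay, 3,962 kg, $257,450.76):
Base rate for 58.67 is 2.5% + $2.14/kg.
Duty = $257,450.76 × 2.5% + 3,962 × $2.14 = $14,914.95.

$14,914.95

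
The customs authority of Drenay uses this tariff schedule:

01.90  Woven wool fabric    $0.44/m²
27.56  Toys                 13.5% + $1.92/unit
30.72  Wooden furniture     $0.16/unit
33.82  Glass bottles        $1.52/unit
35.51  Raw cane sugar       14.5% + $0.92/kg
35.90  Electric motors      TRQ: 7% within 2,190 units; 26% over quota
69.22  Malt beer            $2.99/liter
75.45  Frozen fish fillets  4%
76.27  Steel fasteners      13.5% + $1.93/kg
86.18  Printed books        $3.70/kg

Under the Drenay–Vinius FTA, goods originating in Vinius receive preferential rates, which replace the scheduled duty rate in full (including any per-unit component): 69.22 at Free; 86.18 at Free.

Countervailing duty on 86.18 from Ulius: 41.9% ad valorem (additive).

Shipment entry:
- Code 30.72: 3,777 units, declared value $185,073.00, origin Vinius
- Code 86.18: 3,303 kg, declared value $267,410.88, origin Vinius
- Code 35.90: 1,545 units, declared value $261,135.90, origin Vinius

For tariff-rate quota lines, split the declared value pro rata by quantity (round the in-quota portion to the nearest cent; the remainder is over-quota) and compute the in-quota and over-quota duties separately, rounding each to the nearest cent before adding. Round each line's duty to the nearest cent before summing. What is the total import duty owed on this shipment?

$18,883.83

Line 1 (30.72, Vinius, 3,777 units, $185,073.00):
Base rate for 30.72 is $0.16/unit.
Origin Vinius is the FTA partner but 30.72 is not on the preference list; base rate stands.
Duty = 3,777 × $0.16 = $604.32.
Line 2 (86.18, Vinius, 3,303 kg, $267,410.88):
Base rate for 86.18 is $3.70/kg.
Origin Vinius qualifies under the Drenay–Vinius agreement and 86.18 is covered: preferential rate Free applies instead.
The additional-duty order on 86.18 targets Ulius, not Vinius; it does not apply.
Duty = $267,410.88 × 0% = $0.00.
Line 3 (35.90, Vinius, 1,545 units, $261,135.90):
Code 35.90 is under a tariff-rate quota (threshold 2,190 units). Quantity 1,545 units is within the quota, so the in-quota rate 7% applies to the full value.
Duty = $261,135.90 × 7% = $18,279.51.
Total = $604.32 + $0.00 + $18,279.51 = $18,883.83.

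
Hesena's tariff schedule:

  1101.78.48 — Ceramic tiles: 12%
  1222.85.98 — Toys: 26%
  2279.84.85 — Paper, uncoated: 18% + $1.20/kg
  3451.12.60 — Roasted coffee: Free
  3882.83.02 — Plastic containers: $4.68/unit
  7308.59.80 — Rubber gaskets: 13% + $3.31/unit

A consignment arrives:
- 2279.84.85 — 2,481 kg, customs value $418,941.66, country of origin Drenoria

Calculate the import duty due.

$78,386.70

Line 1 (2279.84.85, Drenoria, 2,481 kg, $418,941.66):
Base rate for 2279.84.85 is 18% + $1.20/kg.
Duty = $418,941.66 × 18% + 2,481 × $1.20 = $78,386.70.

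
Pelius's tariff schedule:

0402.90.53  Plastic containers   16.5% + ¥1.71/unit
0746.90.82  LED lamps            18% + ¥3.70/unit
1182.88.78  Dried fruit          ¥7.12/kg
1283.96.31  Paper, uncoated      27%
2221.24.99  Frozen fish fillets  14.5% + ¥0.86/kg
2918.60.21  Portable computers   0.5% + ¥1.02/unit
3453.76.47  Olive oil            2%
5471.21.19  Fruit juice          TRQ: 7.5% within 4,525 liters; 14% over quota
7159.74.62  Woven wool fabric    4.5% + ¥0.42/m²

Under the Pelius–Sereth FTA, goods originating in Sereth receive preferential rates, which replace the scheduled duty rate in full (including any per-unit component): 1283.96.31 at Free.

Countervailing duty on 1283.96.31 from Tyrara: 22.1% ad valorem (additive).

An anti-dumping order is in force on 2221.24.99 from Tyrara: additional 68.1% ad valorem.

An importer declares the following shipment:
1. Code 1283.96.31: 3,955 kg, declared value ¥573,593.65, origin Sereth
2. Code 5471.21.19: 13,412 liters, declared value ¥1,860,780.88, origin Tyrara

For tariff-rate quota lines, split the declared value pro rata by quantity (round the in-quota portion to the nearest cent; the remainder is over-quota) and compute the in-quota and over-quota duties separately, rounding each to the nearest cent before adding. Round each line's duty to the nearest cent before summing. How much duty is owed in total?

¥219,702.42

Line 1 (1283.96.31, Sereth, 3,955 kg, ¥573,593.65):
Base rate for 1283.96.31 is 27%.
Origin Sereth qualifies under the Pelius–Sereth agreement and 1283.96.31 is covered: preferential rate Free applies instead.
The additional-duty order on 1283.96.31 targets Tyrara, not Sereth; it does not apply.
Duty = ¥573,593.65 × 0% = ¥0.00.
Line 2 (5471.21.19, Tyrara, 13,412 liters, ¥1,860,780.88):
Code 5471.21.19 is under a tariff-rate quota (threshold 4,525 liters). In-quota: 4,525 liters at 7.5%; over-quota: 8,887 liters at 14%.
Pro-rata value split: in-quota = ¥1,860,780.88 × 4,525/13,412 = ¥627,798.50; over-quota = ¥1,860,780.88 − ¥627,798.50 = ¥1,232,982.38.
In-quota duty = ¥627,798.50 × 7.5% = ¥47,084.89. Over-quota duty = ¥1,232,982.38 × 14% = ¥172,617.53.
Line duty = ¥47,084.89 + ¥172,617.53 = ¥219,702.42.
Total = ¥0.00 + ¥219,702.42 = ¥219,702.42.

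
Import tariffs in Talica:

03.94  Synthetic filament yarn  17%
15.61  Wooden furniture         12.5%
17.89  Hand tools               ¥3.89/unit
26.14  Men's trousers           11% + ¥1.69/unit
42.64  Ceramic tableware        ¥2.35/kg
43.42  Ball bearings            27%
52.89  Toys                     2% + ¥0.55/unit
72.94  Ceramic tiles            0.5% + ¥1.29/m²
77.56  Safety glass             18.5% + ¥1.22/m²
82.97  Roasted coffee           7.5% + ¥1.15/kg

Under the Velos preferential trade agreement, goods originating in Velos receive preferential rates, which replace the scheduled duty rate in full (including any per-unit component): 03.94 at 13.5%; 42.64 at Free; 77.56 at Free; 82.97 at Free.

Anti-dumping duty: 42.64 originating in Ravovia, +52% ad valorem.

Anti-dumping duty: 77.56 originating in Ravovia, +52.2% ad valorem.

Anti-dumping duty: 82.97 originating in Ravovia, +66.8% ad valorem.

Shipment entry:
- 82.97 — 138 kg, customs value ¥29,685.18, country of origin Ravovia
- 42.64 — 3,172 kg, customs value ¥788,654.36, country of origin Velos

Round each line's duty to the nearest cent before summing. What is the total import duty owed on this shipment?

Line 1 (82.97, Ravovia, 138 kg, ¥29,685.18):
Base rate for 82.97 is 7.5% + ¥1.15/kg.
82.97 has an FTA preferential rate, but origin Ravovia is not Velos; base rate stands.
Additional duty on 82.97 from Ravovia: +66.8%. Applied ad valorem rate: 7.5% + 66.8% = 74.3%.
Duty = ¥29,685.18 × 74.3% + 138 × ¥1.15 = ¥22,214.79.
Line 2 (42.64, Velos, 3,172 kg, ¥788,654.36):
Base rate for 42.64 is ¥2.35/kg.
Origin Velos qualifies under the Talica–Velos agreement and 42.64 is covered: preferential rate Free applies instead.
The additional-duty order on 42.64 targets Ravovia, not Velos; it does not apply.
Duty = ¥788,654.36 × 0% = ¥0.00.
Total = ¥22,214.79 + ¥0.00 = ¥22,214.79.

¥22,214.79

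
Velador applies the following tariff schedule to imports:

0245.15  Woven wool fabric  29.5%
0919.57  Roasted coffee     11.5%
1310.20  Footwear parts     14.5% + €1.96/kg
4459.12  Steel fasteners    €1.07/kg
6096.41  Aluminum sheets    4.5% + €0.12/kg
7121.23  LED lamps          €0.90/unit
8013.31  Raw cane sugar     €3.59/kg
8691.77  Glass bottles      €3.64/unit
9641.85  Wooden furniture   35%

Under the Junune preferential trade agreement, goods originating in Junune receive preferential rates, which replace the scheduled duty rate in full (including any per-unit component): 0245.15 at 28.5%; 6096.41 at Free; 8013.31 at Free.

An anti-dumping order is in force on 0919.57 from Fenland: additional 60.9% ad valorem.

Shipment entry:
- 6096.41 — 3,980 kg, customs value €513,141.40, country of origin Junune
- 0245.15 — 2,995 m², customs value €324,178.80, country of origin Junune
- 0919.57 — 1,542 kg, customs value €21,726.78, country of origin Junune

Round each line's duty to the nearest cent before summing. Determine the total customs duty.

€94,889.54

Line 1 (6096.41, Junune, 3,980 kg, €513,141.40):
Base rate for 6096.41 is 4.5% + €0.12/kg.
Origin Junune qualifies under the Velador–Junune agreement and 6096.41 is covered: preferential rate Free applies instead.
Duty = €513,141.40 × 0% = €0.00.
Line 2 (0245.15, Junune, 2,995 m², €324,178.80):
Base rate for 0245.15 is 29.5%.
Origin Junune qualifies under the Velador–Junune agreement and 0245.15 is covered: preferential rate 28.5% applies instead.
Duty = €324,178.80 × 28.5% = €92,390.96.
Line 3 (0919.57, Junune, 1,542 kg, €21,726.78):
Base rate for 0919.57 is 11.5%.
Origin Junune is the FTA partner but 0919.57 is not on the preference list; base rate stands.
The additional-duty order on 0919.57 targets Fenland, not Junune; it does not apply.
Duty = €21,726.78 × 11.5% = €2,498.58.
Total = €0.00 + €92,390.96 + €2,498.58 = €94,889.54.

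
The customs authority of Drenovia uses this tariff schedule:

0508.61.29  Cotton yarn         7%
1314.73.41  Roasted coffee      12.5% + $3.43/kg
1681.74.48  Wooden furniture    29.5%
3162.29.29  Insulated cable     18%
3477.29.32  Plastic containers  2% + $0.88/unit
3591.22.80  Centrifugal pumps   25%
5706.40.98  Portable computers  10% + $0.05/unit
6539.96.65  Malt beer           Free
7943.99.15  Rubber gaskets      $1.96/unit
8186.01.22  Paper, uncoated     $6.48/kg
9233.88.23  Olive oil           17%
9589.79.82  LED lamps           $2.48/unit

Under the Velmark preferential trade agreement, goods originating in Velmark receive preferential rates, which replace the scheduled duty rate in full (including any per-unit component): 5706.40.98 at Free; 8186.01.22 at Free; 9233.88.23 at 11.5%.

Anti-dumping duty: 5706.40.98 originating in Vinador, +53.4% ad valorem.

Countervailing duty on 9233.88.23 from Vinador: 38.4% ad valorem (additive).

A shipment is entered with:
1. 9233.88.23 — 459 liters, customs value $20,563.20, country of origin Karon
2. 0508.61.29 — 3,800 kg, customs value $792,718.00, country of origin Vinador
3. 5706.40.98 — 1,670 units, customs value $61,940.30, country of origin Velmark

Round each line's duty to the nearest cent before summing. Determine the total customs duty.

$58,986.00

Line 1 (9233.88.23, Karon, 459 liters, $20,563.20):
Base rate for 9233.88.23 is 17%.
9233.88.23 has an FTA preferential rate, but origin Karon is not Velmark; base rate stands.
The additional-duty order on 9233.88.23 targets Vinador, not Karon; it does not apply.
Duty = $20,563.20 × 17% = $3,495.74.
Line 2 (0508.61.29, Vinador, 3,800 kg, $792,718.00):
Base rate for 0508.61.29 is 7%.
Duty = $792,718.00 × 7% = $55,490.26.
Line 3 (5706.40.98, Velmark, 1,670 units, $61,940.30):
Base rate for 5706.40.98 is 10% + $0.05/unit.
Origin Velmark qualifies under the Drenovia–Velmark agreement and 5706.40.98 is covered: preferential rate Free applies instead.
The additional-duty order on 5706.40.98 targets Vinador, not Velmark; it does not apply.
Duty = $61,940.30 × 0% = $0.00.
Total = $3,495.74 + $55,490.26 + $0.00 = $58,986.00.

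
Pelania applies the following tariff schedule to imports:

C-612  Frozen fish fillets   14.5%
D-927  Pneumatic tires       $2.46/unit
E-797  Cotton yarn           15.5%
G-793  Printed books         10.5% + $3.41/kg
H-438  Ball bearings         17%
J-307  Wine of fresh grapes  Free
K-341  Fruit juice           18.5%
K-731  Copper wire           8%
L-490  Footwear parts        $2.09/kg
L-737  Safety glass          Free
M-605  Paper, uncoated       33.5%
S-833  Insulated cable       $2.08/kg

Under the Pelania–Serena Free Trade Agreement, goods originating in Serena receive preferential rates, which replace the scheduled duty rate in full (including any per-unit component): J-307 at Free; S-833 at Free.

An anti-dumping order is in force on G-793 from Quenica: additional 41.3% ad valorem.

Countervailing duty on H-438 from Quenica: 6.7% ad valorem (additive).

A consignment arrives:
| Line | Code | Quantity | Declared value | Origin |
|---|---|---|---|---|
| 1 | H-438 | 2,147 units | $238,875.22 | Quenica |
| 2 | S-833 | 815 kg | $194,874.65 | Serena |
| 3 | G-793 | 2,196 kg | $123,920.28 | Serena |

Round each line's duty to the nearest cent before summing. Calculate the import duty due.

Line 1 (H-438, Quenica, 2,147 units, $238,875.22):
Base rate for H-438 is 17%.
Additional duty on H-438 from Quenica: +6.7%. Applied ad valorem rate: 17% + 6.7% = 23.7%.
Duty = $238,875.22 × 23.7% = $56,613.43.
Line 2 (S-833, Serena, 815 kg, $194,874.65):
Base rate for S-833 is $2.08/kg.
Origin Serena qualifies under the Pelania–Serena agreement and S-833 is covered: preferential rate Free applies instead.
Duty = $194,874.65 × 0% = $0.00.
Line 3 (G-793, Serena, 2,196 kg, $123,920.28):
Base rate for G-793 is 10.5% + $3.41/kg.
Origin Serena is the FTA partner but G-793 is not on the preference list; base rate stands.
The additional-duty order on G-793 targets Quenica, not Serena; it does not apply.
Duty = $123,920.28 × 10.5% + 2,196 × $3.41 = $20,499.99.
Total = $56,613.43 + $0.00 + $20,499.99 = $77,113.42.

$77,113.42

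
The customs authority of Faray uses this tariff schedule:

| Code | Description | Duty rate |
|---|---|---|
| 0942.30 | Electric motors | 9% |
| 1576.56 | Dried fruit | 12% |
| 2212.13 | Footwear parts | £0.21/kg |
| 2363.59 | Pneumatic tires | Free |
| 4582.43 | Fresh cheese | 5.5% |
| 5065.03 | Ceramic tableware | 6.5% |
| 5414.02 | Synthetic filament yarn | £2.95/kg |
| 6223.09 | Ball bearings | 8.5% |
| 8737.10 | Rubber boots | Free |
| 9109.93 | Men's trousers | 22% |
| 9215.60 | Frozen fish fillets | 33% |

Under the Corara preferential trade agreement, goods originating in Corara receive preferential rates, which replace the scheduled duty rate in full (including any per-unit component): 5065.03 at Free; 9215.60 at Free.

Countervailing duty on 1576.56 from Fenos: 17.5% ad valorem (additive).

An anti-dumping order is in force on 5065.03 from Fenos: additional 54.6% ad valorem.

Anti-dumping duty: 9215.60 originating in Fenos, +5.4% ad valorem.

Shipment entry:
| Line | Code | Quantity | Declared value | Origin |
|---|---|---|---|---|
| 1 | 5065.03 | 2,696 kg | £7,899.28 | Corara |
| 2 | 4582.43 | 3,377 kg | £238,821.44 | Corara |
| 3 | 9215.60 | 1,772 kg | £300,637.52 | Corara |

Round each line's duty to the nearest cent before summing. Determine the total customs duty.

£13,135.18

Line 1 (5065.03, Corara, 2,696 kg, £7,899.28):
Base rate for 5065.03 is 6.5%.
Origin Corara qualifies under the Faray–Corara agreement and 5065.03 is covered: preferential rate Free applies instead.
The additional-duty order on 5065.03 targets Fenos, not Corara; it does not apply.
Duty = £7,899.28 × 0% = £0.00.
Line 2 (4582.43, Corara, 3,377 kg, £238,821.44):
Base rate for 4582.43 is 5.5%.
Origin Corara is the FTA partner but 4582.43 is not on the preference list; base rate stands.
Duty = £238,821.44 × 5.5% = £13,135.18.
Line 3 (9215.60, Corara, 1,772 kg, £300,637.52):
Base rate for 9215.60 is 33%.
Origin Corara qualifies under the Faray–Corara agreement and 9215.60 is covered: preferential rate Free applies instead.
The additional-duty order on 9215.60 targets Fenos, not Corara; it does not apply.
Duty = £300,637.52 × 0% = £0.00.
Total = £0.00 + £13,135.18 + £0.00 = £13,135.18.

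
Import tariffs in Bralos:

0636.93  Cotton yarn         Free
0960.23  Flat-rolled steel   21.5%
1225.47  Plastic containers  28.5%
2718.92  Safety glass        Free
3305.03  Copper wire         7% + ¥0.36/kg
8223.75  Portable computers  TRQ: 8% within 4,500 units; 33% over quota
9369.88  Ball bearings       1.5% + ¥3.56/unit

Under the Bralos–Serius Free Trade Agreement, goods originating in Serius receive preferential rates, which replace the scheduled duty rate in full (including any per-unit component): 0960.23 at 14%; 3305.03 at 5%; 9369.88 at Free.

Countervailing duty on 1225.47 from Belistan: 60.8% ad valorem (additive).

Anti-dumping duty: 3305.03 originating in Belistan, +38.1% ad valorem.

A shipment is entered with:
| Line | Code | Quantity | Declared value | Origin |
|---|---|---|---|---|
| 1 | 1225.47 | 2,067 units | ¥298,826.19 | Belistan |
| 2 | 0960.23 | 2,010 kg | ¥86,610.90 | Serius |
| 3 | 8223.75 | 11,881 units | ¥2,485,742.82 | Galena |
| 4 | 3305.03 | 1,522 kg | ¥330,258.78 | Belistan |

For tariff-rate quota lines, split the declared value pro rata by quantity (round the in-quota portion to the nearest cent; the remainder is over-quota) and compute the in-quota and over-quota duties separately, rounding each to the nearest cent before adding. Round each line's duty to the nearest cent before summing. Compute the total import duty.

Line 1 (1225.47, Belistan, 2,067 units, ¥298,826.19):
Base rate for 1225.47 is 28.5%.
Additional duty on 1225.47 from Belistan: +60.8%. Applied ad valorem rate: 28.5% + 60.8% = 89.3%.
Duty = ¥298,826.19 × 89.3% = ¥266,851.79.
Line 2 (0960.23, Serius, 2,010 kg, ¥86,610.90):
Base rate for 0960.23 is 21.5%.
Origin Serius qualifies under the Bralos–Serius agreement and 0960.23 is covered: preferential rate 14% applies instead.
Duty = ¥86,610.90 × 14% = ¥12,125.53.
Line 3 (8223.75, Galena, 11,881 units, ¥2,485,742.82):
Code 8223.75 is under a tariff-rate quota (threshold 4,500 units). In-quota: 4,500 units at 8%; over-quota: 7,381 units at 33%.
Pro-rata value split: in-quota = ¥2,485,742.82 × 4,500/11,881 = ¥941,490.00; over-quota = ¥2,485,742.82 − ¥941,490.00 = ¥1,544,252.82.
In-quota duty = ¥941,490.00 × 8% = ¥75,319.20. Over-quota duty = ¥1,544,252.82 × 33% = ¥509,603.43.
Line duty = ¥75,319.20 + ¥509,603.43 = ¥584,922.63.
Line 4 (3305.03, Belistan, 1,522 kg, ¥330,258.78):
Base rate for 3305.03 is 7% + ¥0.36/kg.
3305.03 has an FTA preferential rate, but origin Belistan is not Serius; base rate stands.
Additional duty on 3305.03 from Belistan: +38.1%. Applied ad valorem rate: 7% + 38.1% = 45.1%.
Duty = ¥330,258.78 × 45.1% + 1,522 × ¥0.36 = ¥149,494.63.
Total = ¥266,851.79 + ¥12,125.53 + ¥584,922.63 + ¥149,494.63 = ¥1,013,394.58.

¥1,013,394.58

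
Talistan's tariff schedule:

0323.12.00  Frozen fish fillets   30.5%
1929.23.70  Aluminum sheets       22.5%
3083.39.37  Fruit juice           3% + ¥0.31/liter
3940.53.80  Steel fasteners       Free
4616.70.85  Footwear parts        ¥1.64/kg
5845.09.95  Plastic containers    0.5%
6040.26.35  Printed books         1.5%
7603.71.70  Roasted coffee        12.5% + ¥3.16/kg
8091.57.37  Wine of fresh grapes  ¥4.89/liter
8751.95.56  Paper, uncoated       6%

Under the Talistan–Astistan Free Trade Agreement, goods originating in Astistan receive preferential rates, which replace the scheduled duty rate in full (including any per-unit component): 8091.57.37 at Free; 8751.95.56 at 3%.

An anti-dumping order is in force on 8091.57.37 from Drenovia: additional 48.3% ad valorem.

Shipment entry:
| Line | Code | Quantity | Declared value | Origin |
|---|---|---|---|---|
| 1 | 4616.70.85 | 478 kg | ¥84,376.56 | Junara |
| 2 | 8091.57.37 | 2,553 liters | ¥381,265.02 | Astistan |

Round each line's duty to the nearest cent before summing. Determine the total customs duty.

Line 1 (4616.70.85, Junara, 478 kg, ¥84,376.56):
Base rate for 4616.70.85 is ¥1.64/kg.
Duty = 478 × ¥1.64 = ¥783.92.
Line 2 (8091.57.37, Astistan, 2,553 liters, ¥381,265.02):
Base rate for 8091.57.37 is ¥4.89/liter.
Origin Astistan qualifies under the Talistan–Astistan agreement and 8091.57.37 is covered: preferential rate Free applies instead.
The additional-duty order on 8091.57.37 targets Drenovia, not Astistan; it does not apply.
Duty = ¥381,265.02 × 0% = ¥0.00.
Total = ¥783.92 + ¥0.00 = ¥783.92.

¥783.92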